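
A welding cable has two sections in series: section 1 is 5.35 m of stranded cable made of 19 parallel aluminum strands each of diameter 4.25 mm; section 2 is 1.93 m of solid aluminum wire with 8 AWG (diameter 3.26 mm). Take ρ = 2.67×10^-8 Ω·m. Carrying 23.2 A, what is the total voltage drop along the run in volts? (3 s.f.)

0.156 V

Section 1: A_strand = π(2.1250e-03)² = 1.419e-05 m²; R₁ = ρL/(N·A_s) = (2.67×10^-8)(5.35)/(19×1.419e-05) = 5.300×10^-4 Ω
Section 2: A = π(3.26/2 mm)² = π(1.6300e-03 m)² = 8.347e-06 m²
R₂ = (2.67×10^-8)(1.93)/(8.347e-06) = 0.006174 Ω
R = R₁ + R₂ = 0.006704 Ω
V = IR = 23.2 × 0.006704 = 0.156 V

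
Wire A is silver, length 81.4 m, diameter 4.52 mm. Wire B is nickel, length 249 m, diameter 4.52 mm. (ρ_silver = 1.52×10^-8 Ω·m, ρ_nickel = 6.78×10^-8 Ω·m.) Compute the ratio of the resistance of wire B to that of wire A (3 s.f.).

R ∝ ρL/d², so R_B/R_A = (ρ_B/ρ_A) × (L_B/L_A)
= (6.78×10^-8/1.52×10^-8) × (249/81.4) = 13.6

13.6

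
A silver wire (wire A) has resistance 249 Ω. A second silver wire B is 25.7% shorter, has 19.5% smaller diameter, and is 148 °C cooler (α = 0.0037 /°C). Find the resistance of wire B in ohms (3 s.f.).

129 Ω

R ∝ ρL/d² with ρ ∝ (1+αΔT), so R_B/R_A = (1 − 25.7/100) × (1 − 19.5/100)⁻² × (1 − 0.0037×148)
= 0.743 × 1.543 × 0.4524 = 0.5187
R_B = 0.5187 × 249 = 129 Ω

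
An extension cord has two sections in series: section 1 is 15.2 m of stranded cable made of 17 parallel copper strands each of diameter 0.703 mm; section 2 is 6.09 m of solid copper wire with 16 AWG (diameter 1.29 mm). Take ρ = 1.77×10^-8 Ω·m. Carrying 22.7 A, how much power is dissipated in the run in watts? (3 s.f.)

63.5 W

Section 1: A_strand = π(3.5150e-04)² = 3.882e-07 m²; R₁ = ρL/(N·A_s) = (1.77×10^-8)(15.2)/(17×3.882e-07) = 0.04077 Ω
Section 2: A = π(1.29/2 mm)² = π(6.4500e-04 m)² = 1.307e-06 m²
R₂ = (1.77×10^-8)(6.09)/(1.307e-06) = 0.08247 Ω
R = R₁ + R₂ = 0.1232 Ω
P = I²R = (22.7)² × 0.1232 = 63.5 W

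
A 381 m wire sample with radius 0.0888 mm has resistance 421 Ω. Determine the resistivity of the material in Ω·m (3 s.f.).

2.74×10^-8 Ω·m

A = πr² = π(8.8800e-05 m)² = 2.477e-08 m²
ρ = RA/L = (421)(2.477e-08)/(381) = 2.74×10^-8 Ω·m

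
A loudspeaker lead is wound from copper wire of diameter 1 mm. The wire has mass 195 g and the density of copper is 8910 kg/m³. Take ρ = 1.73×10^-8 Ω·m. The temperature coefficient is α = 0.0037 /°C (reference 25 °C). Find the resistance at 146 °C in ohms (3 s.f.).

A = π(d/2)² = π(5.0000e-04 m)² = 7.8540e-07 m²
L = m/(density·A) = 0.195/(8910×7.8540e-07) = 27.87 m
R = ρL/A = (1.73×10^-8)(27.87)/(7.8540e-07) = 0.6138 Ω
R(146 °C) = 0.6138 × (1 + 0.0037×121) = 0.889 Ω

0.889 Ω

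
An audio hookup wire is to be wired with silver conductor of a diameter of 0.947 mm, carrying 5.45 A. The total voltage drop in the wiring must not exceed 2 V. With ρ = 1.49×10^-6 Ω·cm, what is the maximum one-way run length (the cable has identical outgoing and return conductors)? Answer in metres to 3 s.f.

ρ = 1.49×10^-6 Ω·cm = 1.49×10^-8 Ω·m
A = π(d/2)² = π(4.7350e-04 m)² = 7.044e-07 m²
L_max = V_max·A/(2·ρI) = (2)(7.044e-07)/(2×1.49×10^-8×5.45) = 8.67 m

8.67 m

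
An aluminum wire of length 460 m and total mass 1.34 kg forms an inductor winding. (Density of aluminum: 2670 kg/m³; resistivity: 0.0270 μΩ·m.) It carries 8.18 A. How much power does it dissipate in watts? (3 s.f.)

762 W

ρ = 0.0270 μΩ·m = 2.70×10^-8 Ω·m
A = m/(density·L) = 1.34/(2670×460) = 1.0910e-06 m²
R = ρL/A = (2.70×10^-8)(460)/(1.0910e-06) = 11.38 Ω
P = I²R = (8.18)² × 11.38 = 762 W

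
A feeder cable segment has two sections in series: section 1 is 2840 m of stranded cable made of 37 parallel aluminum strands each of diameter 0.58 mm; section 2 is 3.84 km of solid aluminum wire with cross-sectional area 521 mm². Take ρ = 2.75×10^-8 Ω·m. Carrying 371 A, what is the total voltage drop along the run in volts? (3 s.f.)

Section 1: A_strand = π(2.9000e-04)² = 2.642e-07 m²; R₁ = ρL/(N·A_s) = (2.75×10^-8)(2840)/(37×2.642e-07) = 7.989 Ω
Section 2: A = 521 mm² = 5.210e-04 m²
R₂ = (2.75×10^-8)(3840)/(5.210e-04) = 0.2027 Ω
R = R₁ + R₂ = 8.192 Ω
V = IR = 371 × 8.192 = 3040 V

3040 V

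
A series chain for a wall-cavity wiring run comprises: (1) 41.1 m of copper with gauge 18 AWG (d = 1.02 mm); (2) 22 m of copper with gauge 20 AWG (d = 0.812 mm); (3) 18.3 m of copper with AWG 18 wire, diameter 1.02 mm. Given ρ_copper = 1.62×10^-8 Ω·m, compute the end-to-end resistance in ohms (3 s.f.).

Seg 1: A = π(1.02/2 mm)² = π(5.1000e-04 m)² = 8.171e-07 m²
R_1 = (1.62×10^-8)(41.1)/(8.171e-07) = 0.8148 Ω
Seg 2: A = π(0.812/2 mm)² = π(4.0600e-04 m)² = 5.178e-07 m²
R_2 = (1.62×10^-8)(22)/(5.178e-07) = 0.6882 Ω
Seg 3: A = π(1.02/2 mm)² = π(5.1000e-04 m)² = 8.171e-07 m²
R_3 = (1.62×10^-8)(18.3)/(8.171e-07) = 0.3628 Ω
R_total = R_1 + R_2 + R_3 = 1.87 Ω

1.87 Ω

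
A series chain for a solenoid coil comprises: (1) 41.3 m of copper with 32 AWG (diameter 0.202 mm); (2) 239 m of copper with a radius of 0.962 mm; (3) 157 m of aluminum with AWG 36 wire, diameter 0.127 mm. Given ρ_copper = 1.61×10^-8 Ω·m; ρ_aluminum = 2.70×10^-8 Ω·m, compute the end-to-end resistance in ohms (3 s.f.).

357 Ω

Seg 1: A = π(0.202/2 mm)² = π(1.0100e-04 m)² = 3.205e-08 m²
R_1 = (1.61×10^-8)(41.3)/(3.205e-08) = 20.75 Ω
Seg 2: A = πr² = π(9.6200e-04 m)² = 2.907e-06 m²
R_2 = (1.61×10^-8)(239)/(2.907e-06) = 1.323 Ω
Seg 3: A = π(0.127/2 mm)² = π(6.3500e-05 m)² = 1.267e-08 m²
R_3 = (2.70×10^-8)(157)/(1.267e-08) = 334.6 Ω
R_total = R_1 + R_2 + R_3 = 357 Ω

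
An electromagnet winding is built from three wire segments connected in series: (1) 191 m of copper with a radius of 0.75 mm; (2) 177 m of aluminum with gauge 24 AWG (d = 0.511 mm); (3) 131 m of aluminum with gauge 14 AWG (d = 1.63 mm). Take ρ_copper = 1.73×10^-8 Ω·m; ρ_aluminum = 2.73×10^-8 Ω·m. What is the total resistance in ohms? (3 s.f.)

27.1 Ω

Seg 1: A = πr² = π(7.5000e-04 m)² = 1.767e-06 m²
R_1 = (1.73×10^-8)(191)/(1.767e-06) = 1.87 Ω
Seg 2: A = π(0.511/2 mm)² = π(2.5550e-04 m)² = 2.051e-07 m²
R_2 = (2.73×10^-8)(177)/(2.051e-07) = 23.56 Ω
Seg 3: A = π(1.63/2 mm)² = π(8.1500e-04 m)² = 2.087e-06 m²
R_3 = (2.73×10^-8)(131)/(2.087e-06) = 1.714 Ω
R_total = R_1 + R_2 + R_3 = 27.1 Ω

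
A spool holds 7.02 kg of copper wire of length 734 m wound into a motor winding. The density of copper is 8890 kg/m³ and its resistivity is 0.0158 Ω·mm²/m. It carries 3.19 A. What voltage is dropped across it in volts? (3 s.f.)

34.4 V

ρ = 0.0158 Ω·mm²/m = 1.58×10^-8 Ω·m
A = m/(density·L) = 7.02/(8890×734) = 1.0758e-06 m²
R = ρL/A = (1.58×10^-8)(734)/(1.0758e-06) = 10.78 Ω
V = IR = 3.19 × 10.78 = 34.4 V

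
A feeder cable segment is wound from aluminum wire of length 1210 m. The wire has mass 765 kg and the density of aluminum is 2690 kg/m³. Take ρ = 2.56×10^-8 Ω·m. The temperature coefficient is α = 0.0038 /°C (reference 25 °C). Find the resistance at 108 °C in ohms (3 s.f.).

0.173 Ω

A = m/(density·L) = 765/(2690×1210) = 2.3503e-04 m²
R = ρL/A = (2.56×10^-8)(1210)/(2.3503e-04) = 0.1318 Ω
R(108 °C) = 0.1318 × (1 + 0.0038×83) = 0.173 Ω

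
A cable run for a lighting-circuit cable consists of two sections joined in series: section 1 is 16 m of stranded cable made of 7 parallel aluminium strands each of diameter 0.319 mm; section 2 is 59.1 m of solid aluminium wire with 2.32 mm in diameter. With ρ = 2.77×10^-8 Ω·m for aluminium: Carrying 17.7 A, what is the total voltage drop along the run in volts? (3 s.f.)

20.9 V

Section 1: A_strand = π(1.5950e-04)² = 7.992e-08 m²; R₁ = ρL/(N·A_s) = (2.77×10^-8)(16)/(7×7.992e-08) = 0.7922 Ω
Section 2: A = π(d/2)² = π(1.1600e-03 m)² = 4.227e-06 m²
R₂ = (2.77×10^-8)(59.1)/(4.227e-06) = 0.3873 Ω
R = R₁ + R₂ = 1.179 Ω
V = IR = 17.7 × 1.179 = 20.9 V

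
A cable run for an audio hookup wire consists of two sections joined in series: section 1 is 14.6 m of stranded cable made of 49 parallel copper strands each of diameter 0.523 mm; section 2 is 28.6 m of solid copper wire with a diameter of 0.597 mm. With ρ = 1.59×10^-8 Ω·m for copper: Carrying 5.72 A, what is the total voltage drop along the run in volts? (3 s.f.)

9.42 V

Section 1: A_strand = π(2.6150e-04)² = 2.148e-07 m²; R₁ = ρL/(N·A_s) = (1.59×10^-8)(14.6)/(49×2.148e-07) = 0.02205 Ω
Section 2: A = π(d/2)² = π(2.9850e-04 m)² = 2.799e-07 m²
R₂ = (1.59×10^-8)(28.6)/(2.799e-07) = 1.625 Ω
R = R₁ + R₂ = 1.647 Ω
V = IR = 5.72 × 1.647 = 9.42 V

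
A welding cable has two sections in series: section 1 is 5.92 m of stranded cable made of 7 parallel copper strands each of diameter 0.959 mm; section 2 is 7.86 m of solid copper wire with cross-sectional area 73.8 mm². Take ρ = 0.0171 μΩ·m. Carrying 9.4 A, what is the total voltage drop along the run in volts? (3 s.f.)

0.205 V

ρ = 0.0171 μΩ·m = 1.71×10^-8 Ω·m
Section 1: A_strand = π(4.7950e-04)² = 7.223e-07 m²; R₁ = ρL/(N·A_s) = (1.71×10^-8)(5.92)/(7×7.223e-07) = 0.02002 Ω
Section 2: A = 73.8 mm² = 7.380e-05 m²
R₂ = (1.71×10^-8)(7.86)/(7.380e-05) = 0.001821 Ω
R = R₁ + R₂ = 0.02184 Ω
V = IR = 9.4 × 0.02184 = 0.205 V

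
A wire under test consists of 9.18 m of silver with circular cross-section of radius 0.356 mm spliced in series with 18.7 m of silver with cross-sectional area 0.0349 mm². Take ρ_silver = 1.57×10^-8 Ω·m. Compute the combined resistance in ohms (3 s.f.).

Segment 1: A = πr² = π(3.5600e-04 m)² = 3.982e-07 m²
R₁ = ρL/A = (1.57×10^-8)(9.18)/(3.982e-07) = 0.362 Ω
Segment 2: A = 0.0349 mm² = 3.490e-08 m²
R₂ = (1.57×10^-8)(18.7)/(3.490e-08) = 8.412 Ω
R = R₁ + R₂ = 8.77 Ω

8.77 Ω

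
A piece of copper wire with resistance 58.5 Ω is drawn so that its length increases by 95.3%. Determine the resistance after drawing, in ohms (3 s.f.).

k = 1 + 95.3/100 = 1.953; volume constant ⇒ A' = A/k, so R' = k²R.
R' = 3.814 × 58.5 = 223 Ω

223 Ω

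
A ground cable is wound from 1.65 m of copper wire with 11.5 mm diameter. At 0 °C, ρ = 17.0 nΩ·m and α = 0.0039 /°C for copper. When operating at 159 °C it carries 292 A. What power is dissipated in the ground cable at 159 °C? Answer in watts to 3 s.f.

37.3 W

ρ = 17.0 nΩ·m = 1.70×10^-8 Ω·m
A = π(d/2)² = π(5.7500e-03 m)² = 1.039e-04 m²
R₍0₎ = ρL/A = (1.70×10^-8)(1.65)/(1.039e-04) = 2.701×10^-4 Ω
R₍159₎ = R₍0₎(1 + αΔT) = 2.701×10^-4 × (1 + 0.0039×159) = 4.375×10^-4 Ω
P = I²R = (292)² × 4.375×10^-4 = 37.3 W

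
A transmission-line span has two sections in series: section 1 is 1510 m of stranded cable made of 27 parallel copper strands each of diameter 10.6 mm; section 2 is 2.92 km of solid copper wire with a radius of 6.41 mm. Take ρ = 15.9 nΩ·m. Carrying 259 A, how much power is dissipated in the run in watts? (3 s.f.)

ρ = 15.9 nΩ·m = 1.59×10^-8 Ω·m
Section 1: A_strand = π(5.3000e-03)² = 8.825e-05 m²; R₁ = ρL/(N·A_s) = (1.59×10^-8)(1510)/(27×8.825e-05) = 0.01008 Ω
Section 2: A = πr² = π(6.4100e-03 m)² = 1.291e-04 m²
R₂ = (1.59×10^-8)(2920)/(1.291e-04) = 0.3597 Ω
R = R₁ + R₂ = 0.3698 Ω
P = I²R = (259)² × 0.3698 = 24800 W

24800 W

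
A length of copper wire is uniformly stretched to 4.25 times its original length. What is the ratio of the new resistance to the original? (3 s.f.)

Volume constant ⇒ A' = A/k with k = 4.25. R' = ρ(kL)/(A/k) = k²R.
Factor = 18.1

18.1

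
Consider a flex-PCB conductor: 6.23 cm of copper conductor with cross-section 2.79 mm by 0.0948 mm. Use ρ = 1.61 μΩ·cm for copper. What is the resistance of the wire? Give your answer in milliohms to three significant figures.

3.79 mΩ

ρ = 1.61 μΩ·cm = 1.61×10^-8 Ω·m
A = 2.79 × 0.0948 mm² = 0.264 mm² = 2.645e-07 m²
R = ρL/A = (1.61×10^-8)(0.0623 m)/(2.645e-07 m²) = 3.79 mΩ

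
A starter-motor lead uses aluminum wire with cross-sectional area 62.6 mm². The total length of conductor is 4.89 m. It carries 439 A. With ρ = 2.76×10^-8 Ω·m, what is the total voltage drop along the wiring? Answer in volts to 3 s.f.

0.946 V

A = 62.6 mm² = 6.260e-05 m²
R = ρL/A = (2.76×10^-8)(4.89)/(6.260e-05) = 0.002156 Ω
V = IR = 439 × 0.002156 = 0.946 V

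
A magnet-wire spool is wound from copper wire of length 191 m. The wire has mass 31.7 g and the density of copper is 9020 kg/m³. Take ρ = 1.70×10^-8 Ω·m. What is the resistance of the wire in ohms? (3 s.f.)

A = m/(density·L) = 0.0317/(9020×191) = 1.8400e-08 m²
R = ρL/A = (1.70×10^-8)(191)/(1.8400e-08) = 176 Ω

176 Ω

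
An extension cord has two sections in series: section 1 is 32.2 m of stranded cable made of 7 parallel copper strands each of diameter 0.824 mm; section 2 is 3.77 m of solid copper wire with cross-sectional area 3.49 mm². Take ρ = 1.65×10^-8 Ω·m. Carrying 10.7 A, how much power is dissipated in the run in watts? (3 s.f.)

18.3 W

Section 1: A_strand = π(4.1200e-04)² = 5.333e-07 m²; R₁ = ρL/(N·A_s) = (1.65×10^-8)(32.2)/(7×5.333e-07) = 0.1423 Ω
Section 2: A = 3.49 mm² = 3.490e-06 m²
R₂ = (1.65×10^-8)(3.77)/(3.490e-06) = 0.01782 Ω
R = R₁ + R₂ = 0.1602 Ω
P = I²R = (10.7)² × 0.1602 = 18.3 W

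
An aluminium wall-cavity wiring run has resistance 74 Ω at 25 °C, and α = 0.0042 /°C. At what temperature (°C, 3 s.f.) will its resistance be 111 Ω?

R = R₀(1 + α(T − T₀)) ⇒ T = T₀ + (R/R₀ − 1)/α
T = 25 + (111/74 − 1)/0.0042 = 25 + (0.5)/0.0042 = 144 °C

144 °C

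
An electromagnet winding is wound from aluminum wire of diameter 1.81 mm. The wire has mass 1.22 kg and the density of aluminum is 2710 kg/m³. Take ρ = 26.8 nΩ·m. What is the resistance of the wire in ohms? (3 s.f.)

1.82 Ω

ρ = 26.8 nΩ·m = 2.68×10^-8 Ω·m
A = π(d/2)² = π(9.0500e-04 m)² = 2.5730e-06 m²
L = m/(density·A) = 1.22/(2710×2.5730e-06) = 175 m
R = ρL/A = (2.68×10^-8)(175)/(2.5730e-06) = 1.82 Ω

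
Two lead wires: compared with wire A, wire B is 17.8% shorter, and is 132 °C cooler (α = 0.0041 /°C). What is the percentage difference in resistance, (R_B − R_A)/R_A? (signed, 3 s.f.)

-62.3%

R ∝ ρL/d² with ρ ∝ (1+αΔT), so R_B/R_A = (1 − 17.8/100) × (1 − 0.0041×132)
= 0.822 × 0.4588 = 0.3771
(R_B − R_A)/R_A = 0.3771 − 1 = -62.3%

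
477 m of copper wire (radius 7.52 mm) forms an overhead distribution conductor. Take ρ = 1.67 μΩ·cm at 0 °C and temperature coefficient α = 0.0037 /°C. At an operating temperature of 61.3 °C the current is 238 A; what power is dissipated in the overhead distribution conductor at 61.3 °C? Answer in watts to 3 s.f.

ρ = 1.67 μΩ·cm = 1.67×10^-8 Ω·m
A = πr² = π(7.5200e-03 m)² = 1.777e-04 m²
R₍0₎ = ρL/A = (1.67×10^-8)(477)/(1.777e-04) = 0.04484 Ω
R₍61.3₎ = R₍0₎(1 + αΔT) = 0.04484 × (1 + 0.0037×61.3) = 0.05501 Ω
P = I²R = (238)² × 0.05501 = 3120 W

3120 W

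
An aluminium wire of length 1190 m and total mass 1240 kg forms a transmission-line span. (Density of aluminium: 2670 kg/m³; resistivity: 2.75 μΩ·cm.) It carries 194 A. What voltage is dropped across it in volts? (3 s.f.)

16.3 V

ρ = 2.75 μΩ·cm = 2.75×10^-8 Ω·m
A = m/(density·L) = 1240/(2670×1190) = 3.9027e-04 m²
R = ρL/A = (2.75×10^-8)(1190)/(3.9027e-04) = 0.08385 Ω
V = IR = 194 × 0.08385 = 16.3 V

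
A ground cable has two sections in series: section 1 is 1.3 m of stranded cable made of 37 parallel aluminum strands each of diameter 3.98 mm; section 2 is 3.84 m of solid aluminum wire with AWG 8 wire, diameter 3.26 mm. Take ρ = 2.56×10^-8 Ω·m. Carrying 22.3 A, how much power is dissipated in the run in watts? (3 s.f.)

5.89 W

Section 1: A_strand = π(1.9900e-03)² = 1.244e-05 m²; R₁ = ρL/(N·A_s) = (2.56×10^-8)(1.3)/(37×1.244e-05) = 7.230×10^-5 Ω
Section 2: A = π(3.26/2 mm)² = π(1.6300e-03 m)² = 8.347e-06 m²
R₂ = (2.56×10^-8)(3.84)/(8.347e-06) = 0.01178 Ω
R = R₁ + R₂ = 0.01185 Ω
P = I²R = (22.3)² × 0.01185 = 5.89 W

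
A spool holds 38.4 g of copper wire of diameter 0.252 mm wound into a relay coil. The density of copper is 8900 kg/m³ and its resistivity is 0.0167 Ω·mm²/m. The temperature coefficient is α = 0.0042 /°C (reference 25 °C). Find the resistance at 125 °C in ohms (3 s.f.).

41.1 Ω

ρ = 0.0167 Ω·mm²/m = 1.67×10^-8 Ω·m
A = π(d/2)² = π(1.2600e-04 m)² = 4.9876e-08 m²
L = m/(density·A) = 0.0384/(8900×4.9876e-08) = 86.51 m
R = ρL/A = (1.67×10^-8)(86.51)/(4.9876e-08) = 28.97 Ω
R(125 °C) = 28.97 × (1 + 0.0042×100) = 41.1 Ω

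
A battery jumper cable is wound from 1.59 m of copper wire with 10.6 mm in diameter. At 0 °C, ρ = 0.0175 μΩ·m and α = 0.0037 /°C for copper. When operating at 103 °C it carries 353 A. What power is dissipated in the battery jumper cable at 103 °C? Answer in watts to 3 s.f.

54.3 W

ρ = 0.0175 μΩ·m = 1.75×10^-8 Ω·m
A = π(d/2)² = π(5.3000e-03 m)² = 8.825e-05 m²
R₍0₎ = ρL/A = (1.75×10^-8)(1.59)/(8.825e-05) = 3.153×10^-4 Ω
R₍103₎ = R₍0₎(1 + αΔT) = 3.153×10^-4 × (1 + 0.0037×103) = 4.355×10^-4 Ω
P = I²R = (353)² × 4.355×10^-4 = 54.3 W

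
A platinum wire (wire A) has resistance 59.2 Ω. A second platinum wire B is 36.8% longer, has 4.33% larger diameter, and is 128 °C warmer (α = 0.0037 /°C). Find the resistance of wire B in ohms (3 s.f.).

R ∝ ρL/d² with ρ ∝ (1+αΔT), so R_B/R_A = (1 + 36.8/100) × (1 + 4.33/100)⁻² × (1 + 0.0037×128)
= 1.368 × 0.9187 × 1.474 = 1.852
R_B = 1.852 × 59.2 = 110 Ω

110 Ω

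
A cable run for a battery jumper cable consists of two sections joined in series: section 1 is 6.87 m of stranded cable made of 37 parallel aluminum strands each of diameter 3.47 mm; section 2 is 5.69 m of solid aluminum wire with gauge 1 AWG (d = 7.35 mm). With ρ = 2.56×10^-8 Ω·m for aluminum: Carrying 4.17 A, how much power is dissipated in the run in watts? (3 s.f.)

0.0684 W

Section 1: A_strand = π(1.7350e-03)² = 9.457e-06 m²; R₁ = ρL/(N·A_s) = (2.56×10^-8)(6.87)/(37×9.457e-06) = 5.026×10^-4 Ω
Section 2: A = π(7.35/2 mm)² = π(3.6750e-03 m)² = 4.243e-05 m²
R₂ = (2.56×10^-8)(5.69)/(4.243e-05) = 0.003433 Ω
R = R₁ + R₂ = 0.003936 Ω
P = I²R = (4.17)² × 0.003936 = 0.0684 W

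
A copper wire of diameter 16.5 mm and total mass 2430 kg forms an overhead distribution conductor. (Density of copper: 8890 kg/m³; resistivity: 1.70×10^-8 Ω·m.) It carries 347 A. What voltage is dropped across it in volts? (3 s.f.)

A = π(d/2)² = π(8.2500e-03 m)² = 2.1382e-04 m²
L = m/(density·A) = 2430/(8890×2.1382e-04) = 1278 m
R = ρL/A = (1.70×10^-8)(1278)/(2.1382e-04) = 0.1016 Ω
V = IR = 347 × 0.1016 = 35.3 V

35.3 V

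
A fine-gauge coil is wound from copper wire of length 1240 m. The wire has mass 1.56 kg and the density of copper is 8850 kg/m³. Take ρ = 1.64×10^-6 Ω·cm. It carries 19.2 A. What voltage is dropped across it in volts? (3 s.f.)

2750 V

ρ = 1.64×10^-6 Ω·cm = 1.64×10^-8 Ω·m
A = m/(density·L) = 1.56/(8850×1240) = 1.4215e-07 m²
R = ρL/A = (1.64×10^-8)(1240)/(1.4215e-07) = 143.1 Ω
V = IR = 19.2 × 143.1 = 2750 V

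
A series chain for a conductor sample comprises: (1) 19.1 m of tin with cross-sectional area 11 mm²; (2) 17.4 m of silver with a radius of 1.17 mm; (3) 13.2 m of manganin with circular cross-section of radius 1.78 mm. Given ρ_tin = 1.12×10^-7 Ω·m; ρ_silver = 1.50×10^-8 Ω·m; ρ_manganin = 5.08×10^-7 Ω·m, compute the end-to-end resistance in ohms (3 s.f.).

Seg 1: A = 11 mm² = 1.100e-05 m²
R_1 = (1.12×10^-7)(19.1)/(1.100e-05) = 0.1945 Ω
Seg 2: A = πr² = π(1.1700e-03 m)² = 4.301e-06 m²
R_2 = (1.50×10^-8)(17.4)/(4.301e-06) = 0.06069 Ω
Seg 3: A = πr² = π(1.7800e-03 m)² = 9.954e-06 m²
R_3 = (5.08×10^-7)(13.2)/(9.954e-06) = 0.6737 Ω
R_total = R_1 + R_2 + R_3 = 0.929 Ω

0.929 Ω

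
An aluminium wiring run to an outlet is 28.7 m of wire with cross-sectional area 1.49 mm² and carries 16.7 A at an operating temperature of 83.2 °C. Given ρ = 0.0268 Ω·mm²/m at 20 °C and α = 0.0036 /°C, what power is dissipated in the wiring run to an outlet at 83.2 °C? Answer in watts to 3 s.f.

ρ = 0.0268 Ω·mm²/m = 2.68×10^-8 Ω·m
A = 1.49 mm² = 1.490e-06 m²
R₍20₎ = ρL/A = (2.68×10^-8)(28.7)/(1.490e-06) = 0.5162 Ω
R₍83.2₎ = R₍20₎(1 + αΔT) = 0.5162 × (1 + 0.0036×63.2) = 0.6337 Ω
P = I²R = (16.7)² × 0.6337 = 177 W

177 W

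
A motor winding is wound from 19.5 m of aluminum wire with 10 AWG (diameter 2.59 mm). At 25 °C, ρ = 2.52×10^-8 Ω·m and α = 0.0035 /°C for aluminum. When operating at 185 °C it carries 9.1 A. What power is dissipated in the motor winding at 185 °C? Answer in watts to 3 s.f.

12.0 W

A = π(2.59/2 mm)² = π(1.2950e-03 m)² = 5.269e-06 m²
R₍25₎ = ρL/A = (2.52×10^-8)(19.5)/(5.269e-06) = 0.09327 Ω
R₍185₎ = R₍25₎(1 + αΔT) = 0.09327 × (1 + 0.0035×160) = 0.1455 Ω
P = I²R = (9.1)² × 0.1455 = 12.0 W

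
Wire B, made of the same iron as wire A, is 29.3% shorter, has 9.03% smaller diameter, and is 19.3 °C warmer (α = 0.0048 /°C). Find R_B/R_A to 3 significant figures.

R ∝ ρL/d² with ρ ∝ (1+αΔT), so R_B/R_A = (1 − 29.3/100) × (1 − 9.03/100)⁻² × (1 + 0.0048×19.3)
= 0.707 × 1.208 × 1.093 = 0.933

0.933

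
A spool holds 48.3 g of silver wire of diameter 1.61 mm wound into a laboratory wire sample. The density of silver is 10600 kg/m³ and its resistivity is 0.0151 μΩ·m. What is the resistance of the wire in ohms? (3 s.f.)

0.0166 Ω

ρ = 0.0151 μΩ·m = 1.51×10^-8 Ω·m
A = π(d/2)² = π(8.0500e-04 m)² = 2.0358e-06 m²
L = m/(density·A) = 0.0483/(10600×2.0358e-06) = 2.238 m
R = ρL/A = (1.51×10^-8)(2.238)/(2.0358e-06) = 0.0166 Ω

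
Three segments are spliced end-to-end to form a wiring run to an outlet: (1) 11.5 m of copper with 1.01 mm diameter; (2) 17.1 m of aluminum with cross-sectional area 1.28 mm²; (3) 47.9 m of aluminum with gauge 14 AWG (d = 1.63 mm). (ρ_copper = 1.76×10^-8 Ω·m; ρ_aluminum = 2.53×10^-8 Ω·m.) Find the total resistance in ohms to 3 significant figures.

1.17 Ω

Seg 1: A = π(d/2)² = π(5.0500e-04 m)² = 8.012e-07 m²
R_1 = (1.76×10^-8)(11.5)/(8.012e-07) = 0.2526 Ω
Seg 2: A = 1.28 mm² = 1.280e-06 m²
R_2 = (2.53×10^-8)(17.1)/(1.280e-06) = 0.338 Ω
Seg 3: A = π(1.63/2 mm)² = π(8.1500e-04 m)² = 2.087e-06 m²
R_3 = (2.53×10^-8)(47.9)/(2.087e-06) = 0.5808 Ω
R_total = R_1 + R_2 + R_3 = 1.17 Ω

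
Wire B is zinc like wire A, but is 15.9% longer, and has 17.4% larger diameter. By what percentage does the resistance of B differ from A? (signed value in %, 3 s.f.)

-15.9%

R ∝ L/d², so R_B/R_A = (1 + 15.9/100) × (1 + 17.4/100)⁻²
= 1.159 × 0.7255 = 0.8409
(R_B − R_A)/R_A = 0.8409 − 1 = -15.9%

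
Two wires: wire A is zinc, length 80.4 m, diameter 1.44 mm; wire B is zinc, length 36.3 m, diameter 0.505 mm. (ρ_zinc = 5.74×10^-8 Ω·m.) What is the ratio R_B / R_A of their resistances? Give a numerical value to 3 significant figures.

R ∝ ρL/d², so R_B/R_A = (L_B/L_A) × (d_A/d_B)²
= (36.3/80.4) × (1.44/0.505)² = 3.67

3.67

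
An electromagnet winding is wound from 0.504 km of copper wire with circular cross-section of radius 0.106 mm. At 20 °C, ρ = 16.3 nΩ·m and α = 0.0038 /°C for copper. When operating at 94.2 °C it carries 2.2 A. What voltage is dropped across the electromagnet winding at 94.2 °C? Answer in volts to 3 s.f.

656 V

ρ = 16.3 nΩ·m = 1.63×10^-8 Ω·m
A = πr² = π(1.0600e-04 m)² = 3.530e-08 m²
R₍20₎ = ρL/A = (1.63×10^-8)(504)/(3.530e-08) = 232.7 Ω
R₍94.2₎ = R₍20₎(1 + αΔT) = 232.7 × (1 + 0.0038×74.2) = 298.4 Ω
V = IR = 2.2 × 298.4 = 656 V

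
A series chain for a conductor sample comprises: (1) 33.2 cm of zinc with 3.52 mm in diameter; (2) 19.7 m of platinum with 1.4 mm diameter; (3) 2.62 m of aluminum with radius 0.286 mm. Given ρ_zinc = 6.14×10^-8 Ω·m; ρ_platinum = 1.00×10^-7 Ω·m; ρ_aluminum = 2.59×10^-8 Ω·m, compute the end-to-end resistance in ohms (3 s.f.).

Seg 1: A = π(d/2)² = π(1.7600e-03 m)² = 9.731e-06 m²
R_1 = (6.14×10^-8)(0.332)/(9.731e-06) = 0.002095 Ω
Seg 2: A = π(d/2)² = π(7.0000e-04 m)² = 1.539e-06 m²
R_2 = (1.00×10^-7)(19.7)/(1.539e-06) = 1.28 Ω
Seg 3: A = πr² = π(2.8600e-04 m)² = 2.570e-07 m²
R_3 = (2.59×10^-8)(2.62)/(2.570e-07) = 0.2641 Ω
R_total = R_1 + R_2 + R_3 = 1.55 Ω

1.55 Ω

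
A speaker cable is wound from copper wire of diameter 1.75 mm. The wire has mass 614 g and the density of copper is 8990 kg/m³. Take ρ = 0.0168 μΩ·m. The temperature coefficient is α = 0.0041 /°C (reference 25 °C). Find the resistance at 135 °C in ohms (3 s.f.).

0.288 Ω

ρ = 0.0168 μΩ·m = 1.68×10^-8 Ω·m
A = π(d/2)² = π(8.7500e-04 m)² = 2.4053e-06 m²
L = m/(density·A) = 0.614/(8990×2.4053e-06) = 28.4 m
R = ρL/A = (1.68×10^-8)(28.4)/(2.4053e-06) = 0.1983 Ω
R(135 °C) = 0.1983 × (1 + 0.0041×110) = 0.288 Ω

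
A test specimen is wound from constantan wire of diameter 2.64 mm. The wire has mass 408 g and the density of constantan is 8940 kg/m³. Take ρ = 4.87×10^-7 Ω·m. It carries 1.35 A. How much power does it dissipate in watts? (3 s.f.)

1.35 W

A = π(d/2)² = π(1.3200e-03 m)² = 5.4739e-06 m²
L = m/(density·A) = 0.408/(8940×5.4739e-06) = 8.337 m
R = ρL/A = (4.87×10^-7)(8.337)/(5.4739e-06) = 0.7417 Ω
P = I²R = (1.35)² × 0.7417 = 1.35 W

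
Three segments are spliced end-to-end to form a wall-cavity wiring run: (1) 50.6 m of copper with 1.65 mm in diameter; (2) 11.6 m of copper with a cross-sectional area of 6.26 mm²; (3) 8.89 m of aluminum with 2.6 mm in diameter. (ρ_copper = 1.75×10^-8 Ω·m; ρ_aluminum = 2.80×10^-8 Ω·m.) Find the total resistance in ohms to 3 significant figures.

0.493 Ω

Seg 1: A = π(d/2)² = π(8.2500e-04 m)² = 2.138e-06 m²
R_1 = (1.75×10^-8)(50.6)/(2.138e-06) = 0.4141 Ω
Seg 2: A = 6.26 mm² = 6.260e-06 m²
R_2 = (1.75×10^-8)(11.6)/(6.260e-06) = 0.03243 Ω
Seg 3: A = π(d/2)² = π(1.3000e-03 m)² = 5.309e-06 m²
R_3 = (2.80×10^-8)(8.89)/(5.309e-06) = 0.04688 Ω
R_total = R_1 + R_2 + R_3 = 0.493 Ω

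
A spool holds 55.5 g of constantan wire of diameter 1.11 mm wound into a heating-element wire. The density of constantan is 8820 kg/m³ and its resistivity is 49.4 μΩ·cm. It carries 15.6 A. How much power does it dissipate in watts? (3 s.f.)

808 W

ρ = 49.4 μΩ·cm = 4.94×10^-7 Ω·m
A = π(d/2)² = π(5.5500e-04 m)² = 9.6769e-07 m²
L = m/(density·A) = 0.0555/(8820×9.6769e-07) = 6.503 m
R = ρL/A = (4.94×10^-7)(6.503)/(9.6769e-07) = 3.32 Ω
P = I²R = (15.6)² × 3.32 = 808 W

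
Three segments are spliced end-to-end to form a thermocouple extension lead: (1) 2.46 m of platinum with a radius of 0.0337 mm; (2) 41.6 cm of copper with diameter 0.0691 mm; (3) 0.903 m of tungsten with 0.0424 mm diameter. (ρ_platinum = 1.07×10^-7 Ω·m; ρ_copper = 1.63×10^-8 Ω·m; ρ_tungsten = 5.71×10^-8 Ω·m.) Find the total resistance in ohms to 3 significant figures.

Seg 1: A = πr² = π(3.3700e-05 m)² = 3.568e-09 m²
R_1 = (1.07×10^-7)(2.46)/(3.568e-09) = 73.77 Ω
Seg 2: A = π(d/2)² = π(3.4550e-05 m)² = 3.750e-09 m²
R_2 = (1.63×10^-8)(0.416)/(3.750e-09) = 1.808 Ω
Seg 3: A = π(d/2)² = π(2.1200e-05 m)² = 1.412e-09 m²
R_3 = (5.71×10^-8)(0.903)/(1.412e-09) = 36.52 Ω
R_total = R_1 + R_2 + R_3 = 112 Ω

112 Ω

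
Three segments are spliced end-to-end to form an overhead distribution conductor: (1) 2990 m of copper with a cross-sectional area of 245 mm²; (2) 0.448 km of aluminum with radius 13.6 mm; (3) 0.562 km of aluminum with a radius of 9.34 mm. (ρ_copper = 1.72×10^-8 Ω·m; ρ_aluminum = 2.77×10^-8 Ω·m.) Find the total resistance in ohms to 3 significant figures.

0.288 Ω

Seg 1: A = 245 mm² = 2.450e-04 m²
R_1 = (1.72×10^-8)(2990)/(2.450e-04) = 0.2099 Ω
Seg 2: A = πr² = π(1.3600e-02 m)² = 5.811e-04 m²
R_2 = (2.77×10^-8)(448)/(5.811e-04) = 0.02136 Ω
Seg 3: A = πr² = π(9.3400e-03 m)² = 2.741e-04 m²
R_3 = (2.77×10^-8)(562)/(2.741e-04) = 0.0568 Ω
R_total = R_1 + R_2 + R_3 = 0.288 Ω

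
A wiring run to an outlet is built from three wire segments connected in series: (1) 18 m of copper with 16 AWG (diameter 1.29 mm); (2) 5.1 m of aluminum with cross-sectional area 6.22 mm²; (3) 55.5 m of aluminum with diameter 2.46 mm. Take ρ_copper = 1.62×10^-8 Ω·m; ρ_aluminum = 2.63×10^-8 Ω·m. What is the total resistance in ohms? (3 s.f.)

0.552 Ω

Seg 1: A = π(1.29/2 mm)² = π(6.4500e-04 m)² = 1.307e-06 m²
R_1 = (1.62×10^-8)(18)/(1.307e-06) = 0.2231 Ω
Seg 2: A = 6.22 mm² = 6.220e-06 m²
R_2 = (2.63×10^-8)(5.1)/(6.220e-06) = 0.02156 Ω
Seg 3: A = π(d/2)² = π(1.2300e-03 m)² = 4.753e-06 m²
R_3 = (2.63×10^-8)(55.5)/(4.753e-06) = 0.3071 Ω
R_total = R_1 + R_2 + R_3 = 0.552 Ω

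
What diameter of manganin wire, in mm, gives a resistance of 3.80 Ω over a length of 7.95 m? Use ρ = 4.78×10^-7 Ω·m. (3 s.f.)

A = ρL/R = (4.78×10^-7)(7.95)/(3.8) = 1.000e-06 m²
d = 2√(A/π) = 1.128e-03 m = 1.13 mm

1.13 mm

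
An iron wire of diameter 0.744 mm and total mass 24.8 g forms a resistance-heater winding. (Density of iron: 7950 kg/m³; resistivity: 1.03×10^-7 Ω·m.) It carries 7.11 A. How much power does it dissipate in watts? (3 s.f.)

A = π(d/2)² = π(3.7200e-04 m)² = 4.3475e-07 m²
L = m/(density·A) = 0.0248/(7950×4.3475e-07) = 7.175 m
R = ρL/A = (1.03×10^-7)(7.175)/(4.3475e-07) = 1.7 Ω
P = I²R = (7.11)² × 1.7 = 85.9 W

85.9 W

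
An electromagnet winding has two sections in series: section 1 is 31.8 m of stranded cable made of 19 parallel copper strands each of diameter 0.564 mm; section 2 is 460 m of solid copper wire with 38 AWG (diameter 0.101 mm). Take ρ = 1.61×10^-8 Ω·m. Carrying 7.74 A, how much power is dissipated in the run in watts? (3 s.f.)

Section 1: A_strand = π(2.8200e-04)² = 2.498e-07 m²; R₁ = ρL/(N·A_s) = (1.61×10^-8)(31.8)/(19×2.498e-07) = 0.1079 Ω
Section 2: A = π(0.101/2 mm)² = π(5.0500e-05 m)² = 8.012e-09 m²
R₂ = (1.61×10^-8)(460)/(8.012e-09) = 924.4 Ω
R = R₁ + R₂ = 924.5 Ω
P = I²R = (7.74)² × 924.5 = 55400 W

55400 W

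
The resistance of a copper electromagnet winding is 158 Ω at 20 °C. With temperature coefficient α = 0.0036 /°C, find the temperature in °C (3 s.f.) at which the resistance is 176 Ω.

R = R₀(1 + α(T − T₀)) ⇒ T = T₀ + (R/R₀ − 1)/α
T = 20 + (176/158 − 1)/0.0036 = 20 + (0.1139)/0.0036 = 51.6 °C

51.6 °C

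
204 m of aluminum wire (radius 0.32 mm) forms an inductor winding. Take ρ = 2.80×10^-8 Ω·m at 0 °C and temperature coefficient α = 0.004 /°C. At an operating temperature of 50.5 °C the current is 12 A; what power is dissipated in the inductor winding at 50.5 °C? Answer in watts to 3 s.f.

3070 W

A = πr² = π(3.2000e-04 m)² = 3.217e-07 m²
R₍0₎ = ρL/A = (2.80×10^-8)(204)/(3.217e-07) = 17.76 Ω
R₍50.5₎ = R₍0₎(1 + αΔT) = 17.76 × (1 + 0.004×50.5) = 21.34 Ω
P = I²R = (12)² × 21.34 = 3070 W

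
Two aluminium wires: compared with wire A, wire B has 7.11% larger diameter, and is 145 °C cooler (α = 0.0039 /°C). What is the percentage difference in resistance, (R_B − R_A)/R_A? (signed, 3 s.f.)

R ∝ ρL/d² with ρ ∝ (1+αΔT), so R_B/R_A = (1 + 7.11/100)⁻² × (1 − 0.0039×145)
= 0.8717 × 0.4345 = 0.3787
(R_B − R_A)/R_A = 0.3787 − 1 = -62.1%

-62.1%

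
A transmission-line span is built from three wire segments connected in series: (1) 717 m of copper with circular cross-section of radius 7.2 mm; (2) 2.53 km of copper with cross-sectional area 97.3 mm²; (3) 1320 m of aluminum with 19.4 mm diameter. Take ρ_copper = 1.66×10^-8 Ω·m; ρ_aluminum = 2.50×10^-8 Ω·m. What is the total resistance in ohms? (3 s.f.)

0.616 Ω

Seg 1: A = πr² = π(7.2000e-03 m)² = 1.629e-04 m²
R_1 = (1.66×10^-8)(717)/(1.629e-04) = 0.07308 Ω
Seg 2: A = 97.3 mm² = 9.730e-05 m²
R_2 = (1.66×10^-8)(2530)/(9.730e-05) = 0.4316 Ω
Seg 3: A = π(d/2)² = π(9.7000e-03 m)² = 2.956e-04 m²
R_3 = (2.50×10^-8)(1320)/(2.956e-04) = 0.1116 Ω
R_total = R_1 + R_2 + R_3 = 0.616 Ω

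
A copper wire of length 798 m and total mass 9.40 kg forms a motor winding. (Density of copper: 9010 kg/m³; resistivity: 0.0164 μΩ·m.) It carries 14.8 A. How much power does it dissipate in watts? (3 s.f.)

ρ = 0.0164 μΩ·m = 1.64×10^-8 Ω·m
A = m/(density·L) = 9.4/(9010×798) = 1.3074e-06 m²
R = ρL/A = (1.64×10^-8)(798)/(1.3074e-06) = 10.01 Ω
P = I²R = (14.8)² × 10.01 = 2190 W

2190 W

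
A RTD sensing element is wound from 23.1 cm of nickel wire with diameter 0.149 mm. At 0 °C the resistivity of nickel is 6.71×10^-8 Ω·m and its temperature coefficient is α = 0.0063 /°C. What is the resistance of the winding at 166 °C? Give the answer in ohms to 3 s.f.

A = π(d/2)² = π(7.4500e-05 m)² = 1.744e-08 m²
R₍0°C₎ = ρL/A = (6.71×10^-8)(0.231)/(1.744e-08) = 0.8889 Ω
R = R₀(1 + αΔT) = 0.8889(1 + 0.0063×166) = 1.82 Ω

1.82 Ω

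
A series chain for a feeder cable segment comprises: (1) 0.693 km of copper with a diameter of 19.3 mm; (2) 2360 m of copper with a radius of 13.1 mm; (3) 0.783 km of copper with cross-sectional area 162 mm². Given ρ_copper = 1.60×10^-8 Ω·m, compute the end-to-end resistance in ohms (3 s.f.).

0.185 Ω

Seg 1: A = π(d/2)² = π(9.6500e-03 m)² = 2.926e-04 m²
R_1 = (1.60×10^-8)(693)/(2.926e-04) = 0.0379 Ω
Seg 2: A = πr² = π(1.3100e-02 m)² = 5.391e-04 m²
R_2 = (1.60×10^-8)(2360)/(5.391e-04) = 0.07004 Ω
Seg 3: A = 162 mm² = 1.620e-04 m²
R_3 = (1.60×10^-8)(783)/(1.620e-04) = 0.07733 Ω
R_total = R_1 + R_2 + R_3 = 0.185 Ω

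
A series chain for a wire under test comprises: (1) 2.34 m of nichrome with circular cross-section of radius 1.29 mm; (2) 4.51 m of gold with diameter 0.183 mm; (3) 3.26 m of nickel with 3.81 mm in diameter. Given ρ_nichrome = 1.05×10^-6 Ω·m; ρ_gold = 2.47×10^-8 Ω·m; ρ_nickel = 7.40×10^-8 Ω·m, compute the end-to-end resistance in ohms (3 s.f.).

4.73 Ω

Seg 1: A = πr² = π(1.2900e-03 m)² = 5.228e-06 m²
R_1 = (1.05×10^-6)(2.34)/(5.228e-06) = 0.47 Ω
Seg 2: A = π(d/2)² = π(9.1500e-05 m)² = 2.630e-08 m²
R_2 = (2.47×10^-8)(4.51)/(2.630e-08) = 4.235 Ω
Seg 3: A = π(d/2)² = π(1.9050e-03 m)² = 1.140e-05 m²
R_3 = (7.40×10^-8)(3.26)/(1.140e-05) = 0.02116 Ω
R_total = R_1 + R_2 + R_3 = 4.73 Ω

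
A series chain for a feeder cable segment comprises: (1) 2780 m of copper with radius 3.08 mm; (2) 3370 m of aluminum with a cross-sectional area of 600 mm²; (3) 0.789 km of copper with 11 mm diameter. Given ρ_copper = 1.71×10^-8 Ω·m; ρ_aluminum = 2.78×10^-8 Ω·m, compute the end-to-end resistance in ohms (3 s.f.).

Seg 1: A = πr² = π(3.0800e-03 m)² = 2.980e-05 m²
R_1 = (1.71×10^-8)(2780)/(2.980e-05) = 1.595 Ω
Seg 2: A = 600 mm² = 6.000e-04 m²
R_2 = (2.78×10^-8)(3370)/(6.000e-04) = 0.1561 Ω
Seg 3: A = π(d/2)² = π(5.5000e-03 m)² = 9.503e-05 m²
R_3 = (1.71×10^-8)(789)/(9.503e-05) = 0.142 Ω
R_total = R_1 + R_2 + R_3 = 1.89 Ω

1.89 Ω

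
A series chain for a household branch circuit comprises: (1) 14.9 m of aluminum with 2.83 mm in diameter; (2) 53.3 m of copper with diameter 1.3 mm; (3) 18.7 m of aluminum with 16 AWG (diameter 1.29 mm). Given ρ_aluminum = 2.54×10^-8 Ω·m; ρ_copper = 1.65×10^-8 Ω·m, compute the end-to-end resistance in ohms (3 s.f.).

1.09 Ω

Seg 1: A = π(d/2)² = π(1.4150e-03 m)² = 6.290e-06 m²
R_1 = (2.54×10^-8)(14.9)/(6.290e-06) = 0.06017 Ω
Seg 2: A = π(d/2)² = π(6.5000e-04 m)² = 1.327e-06 m²
R_2 = (1.65×10^-8)(53.3)/(1.327e-06) = 0.6626 Ω
Seg 3: A = π(1.29/2 mm)² = π(6.4500e-04 m)² = 1.307e-06 m²
R_3 = (2.54×10^-8)(18.7)/(1.307e-06) = 0.3634 Ω
R_total = R_1 + R_2 + R_3 = 1.09 Ω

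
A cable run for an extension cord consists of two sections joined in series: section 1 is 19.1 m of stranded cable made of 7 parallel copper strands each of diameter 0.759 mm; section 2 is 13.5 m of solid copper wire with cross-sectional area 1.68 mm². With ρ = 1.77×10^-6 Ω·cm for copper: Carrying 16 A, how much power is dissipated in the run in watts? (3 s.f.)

ρ = 1.77×10^-6 Ω·cm = 1.77×10^-8 Ω·m
Section 1: A_strand = π(3.7950e-04)² = 4.525e-07 m²; R₁ = ρL/(N·A_s) = (1.77×10^-8)(19.1)/(7×4.525e-07) = 0.1067 Ω
Section 2: A = 1.68 mm² = 1.680e-06 m²
R₂ = (1.77×10^-8)(13.5)/(1.680e-06) = 0.1422 Ω
R = R₁ + R₂ = 0.249 Ω
P = I²R = (16)² × 0.249 = 63.7 W

63.7 W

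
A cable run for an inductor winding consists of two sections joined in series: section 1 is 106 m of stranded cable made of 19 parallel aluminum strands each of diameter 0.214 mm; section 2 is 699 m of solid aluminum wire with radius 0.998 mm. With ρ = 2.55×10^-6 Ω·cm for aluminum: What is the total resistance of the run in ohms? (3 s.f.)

9.65 Ω

ρ = 2.55×10^-6 Ω·cm = 2.55×10^-8 Ω·m
Section 1: A_strand = π(1.0700e-04)² = 3.597e-08 m²; R₁ = ρL/(N·A_s) = (2.55×10^-8)(106)/(19×3.597e-08) = 3.955 Ω
Section 2: A = πr² = π(9.9800e-04 m)² = 3.129e-06 m²
R₂ = (2.55×10^-8)(699)/(3.129e-06) = 5.696 Ω
R = R₁ + R₂ = 9.65 Ω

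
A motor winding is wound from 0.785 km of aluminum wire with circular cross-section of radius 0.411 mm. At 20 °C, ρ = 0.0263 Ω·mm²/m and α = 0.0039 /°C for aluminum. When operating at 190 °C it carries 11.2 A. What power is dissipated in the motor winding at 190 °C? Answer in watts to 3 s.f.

ρ = 0.0263 Ω·mm²/m = 2.63×10^-8 Ω·m
A = πr² = π(4.1100e-04 m)² = 5.307e-07 m²
R₍20₎ = ρL/A = (2.63×10^-8)(785)/(5.307e-07) = 38.9 Ω
R₍190₎ = R₍20₎(1 + αΔT) = 38.9 × (1 + 0.0039×170) = 64.7 Ω
P = I²R = (11.2)² × 64.7 = 8120 W

8120 W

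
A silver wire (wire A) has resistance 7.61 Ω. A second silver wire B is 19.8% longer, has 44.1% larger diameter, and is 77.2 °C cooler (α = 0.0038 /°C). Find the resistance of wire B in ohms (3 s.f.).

R ∝ ρL/d² with ρ ∝ (1+αΔT), so R_B/R_A = (1 + 19.8/100) × (1 + 44.1/100)⁻² × (1 − 0.0038×77.2)
= 1.198 × 0.4816 × 0.7066 = 0.4077
R_B = 0.4077 × 7.61 = 3.10 Ω

3.10 Ω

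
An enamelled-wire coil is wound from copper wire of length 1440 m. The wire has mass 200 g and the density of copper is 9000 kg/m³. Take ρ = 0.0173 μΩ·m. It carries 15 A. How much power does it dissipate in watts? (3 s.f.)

ρ = 0.0173 μΩ·m = 1.73×10^-8 Ω·m
A = m/(density·L) = 0.2/(9000×1440) = 1.5432e-08 m²
R = ρL/A = (1.73×10^-8)(1440)/(1.5432e-08) = 1614 Ω
P = I²R = (15)² × 1614 = 3.63×10^5 W

3.63×10^5 W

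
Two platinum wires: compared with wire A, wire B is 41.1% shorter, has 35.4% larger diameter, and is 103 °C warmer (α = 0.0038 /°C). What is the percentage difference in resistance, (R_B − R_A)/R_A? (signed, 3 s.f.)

R ∝ ρL/d² with ρ ∝ (1+αΔT), so R_B/R_A = (1 − 41.1/100) × (1 + 35.4/100)⁻² × (1 + 0.0038×103)
= 0.589 × 0.5455 × 1.391 = 0.447
(R_B − R_A)/R_A = 0.447 − 1 = -55.3%

-55.3%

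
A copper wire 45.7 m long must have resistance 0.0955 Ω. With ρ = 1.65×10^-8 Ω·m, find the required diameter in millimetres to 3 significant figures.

3.17 mm

A = ρL/R = (1.65×10^-8)(45.7)/(0.0955) = 7.896e-06 m²
d = 2√(A/π) = 3.171e-03 m = 3.17 mm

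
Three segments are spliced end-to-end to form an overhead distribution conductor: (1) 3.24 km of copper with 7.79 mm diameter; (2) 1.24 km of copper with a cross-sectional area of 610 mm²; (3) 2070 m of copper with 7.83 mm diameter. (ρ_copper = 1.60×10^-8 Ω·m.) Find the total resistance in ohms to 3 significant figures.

Seg 1: A = π(d/2)² = π(3.8950e-03 m)² = 4.766e-05 m²
R_1 = (1.60×10^-8)(3240)/(4.766e-05) = 1.088 Ω
Seg 2: A = 610 mm² = 6.100e-04 m²
R_2 = (1.60×10^-8)(1240)/(6.100e-04) = 0.03252 Ω
Seg 3: A = π(d/2)² = π(3.9150e-03 m)² = 4.815e-05 m²
R_3 = (1.60×10^-8)(2070)/(4.815e-05) = 0.6878 Ω
R_total = R_1 + R_2 + R_3 = 1.81 Ω

1.81 Ω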